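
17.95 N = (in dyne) 1.795e+06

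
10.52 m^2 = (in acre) 0.0026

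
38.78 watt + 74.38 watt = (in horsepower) 0.1518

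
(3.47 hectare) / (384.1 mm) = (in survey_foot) 2.964e+05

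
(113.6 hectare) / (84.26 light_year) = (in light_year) 1.506e-28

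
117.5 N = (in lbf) 26.42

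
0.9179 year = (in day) 335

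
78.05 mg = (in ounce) 0.002753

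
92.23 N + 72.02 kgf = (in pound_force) 179.5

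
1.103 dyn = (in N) 1.103e-05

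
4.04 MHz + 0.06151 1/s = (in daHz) 4.04e+05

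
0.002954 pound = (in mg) 1340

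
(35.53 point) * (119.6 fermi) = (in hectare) 1.499e-19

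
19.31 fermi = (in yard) 2.112e-14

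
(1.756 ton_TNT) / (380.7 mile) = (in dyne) 1.199e+09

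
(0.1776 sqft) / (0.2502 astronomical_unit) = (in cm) 4.408e-11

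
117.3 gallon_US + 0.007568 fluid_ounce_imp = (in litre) 444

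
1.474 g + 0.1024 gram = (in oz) 0.05561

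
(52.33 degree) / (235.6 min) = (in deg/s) 0.003702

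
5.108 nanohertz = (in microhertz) 0.005108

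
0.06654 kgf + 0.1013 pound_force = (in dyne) 1.103e+05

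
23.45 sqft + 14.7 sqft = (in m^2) 3.544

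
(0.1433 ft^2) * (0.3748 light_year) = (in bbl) 2.969e+14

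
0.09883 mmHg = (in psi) 0.001911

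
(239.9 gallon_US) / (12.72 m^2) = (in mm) 71.39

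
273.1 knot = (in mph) 314.3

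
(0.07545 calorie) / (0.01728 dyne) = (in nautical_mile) 986.4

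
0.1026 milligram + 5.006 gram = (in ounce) 0.1766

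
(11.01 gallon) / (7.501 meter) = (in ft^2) 0.05981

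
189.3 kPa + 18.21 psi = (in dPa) 3.149e+06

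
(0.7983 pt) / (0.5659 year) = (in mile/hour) 3.53e-11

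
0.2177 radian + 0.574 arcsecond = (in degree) 12.47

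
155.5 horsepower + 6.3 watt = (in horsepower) 155.5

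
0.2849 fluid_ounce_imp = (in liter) 0.008095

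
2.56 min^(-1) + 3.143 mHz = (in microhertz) 4.581e+04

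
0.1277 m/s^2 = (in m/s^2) 0.1277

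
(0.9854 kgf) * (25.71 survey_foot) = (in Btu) 0.07178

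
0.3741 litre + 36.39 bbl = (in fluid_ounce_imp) 2.036e+05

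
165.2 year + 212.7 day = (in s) 5.228e+09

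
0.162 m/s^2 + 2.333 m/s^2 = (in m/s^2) 2.495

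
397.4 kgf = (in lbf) 876.1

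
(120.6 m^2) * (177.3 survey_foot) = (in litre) 6.517e+06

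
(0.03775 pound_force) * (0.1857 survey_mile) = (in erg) 5.018e+08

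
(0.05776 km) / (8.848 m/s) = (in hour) 0.001813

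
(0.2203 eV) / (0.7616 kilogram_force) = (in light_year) 4.995e-37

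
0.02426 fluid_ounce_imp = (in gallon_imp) 0.0001516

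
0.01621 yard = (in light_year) 1.567e-18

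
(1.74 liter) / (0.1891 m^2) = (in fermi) 9.201e+12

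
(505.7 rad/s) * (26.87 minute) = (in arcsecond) 1.682e+11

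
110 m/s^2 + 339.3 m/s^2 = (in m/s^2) 449.3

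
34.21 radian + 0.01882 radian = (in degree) 1961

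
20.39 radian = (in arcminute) 7.01e+04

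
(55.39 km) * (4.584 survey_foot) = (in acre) 19.12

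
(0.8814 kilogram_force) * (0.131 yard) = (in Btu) 0.0009814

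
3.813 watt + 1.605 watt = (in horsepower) 0.007266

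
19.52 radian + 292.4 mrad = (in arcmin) 6.811e+04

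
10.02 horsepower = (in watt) 7472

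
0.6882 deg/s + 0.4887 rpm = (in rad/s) 0.06319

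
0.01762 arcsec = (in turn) 1.36e-08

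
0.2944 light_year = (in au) 1.862e+04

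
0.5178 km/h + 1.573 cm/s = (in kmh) 0.5744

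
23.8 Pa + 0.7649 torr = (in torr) 0.9434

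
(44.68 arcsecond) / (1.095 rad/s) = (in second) 0.0001978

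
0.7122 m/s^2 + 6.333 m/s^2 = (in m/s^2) 7.045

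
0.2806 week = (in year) 0.005381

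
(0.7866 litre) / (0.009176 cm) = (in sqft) 92.27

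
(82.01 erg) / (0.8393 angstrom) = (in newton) 9.771e+04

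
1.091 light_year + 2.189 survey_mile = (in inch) 4.064e+17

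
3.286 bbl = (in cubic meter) 0.5224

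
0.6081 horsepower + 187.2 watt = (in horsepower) 0.8591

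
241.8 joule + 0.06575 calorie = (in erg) 2.421e+09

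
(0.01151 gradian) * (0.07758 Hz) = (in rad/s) 1.403e-05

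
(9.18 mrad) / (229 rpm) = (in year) 1.214e-11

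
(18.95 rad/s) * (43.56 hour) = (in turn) 4.73e+05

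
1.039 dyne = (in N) 1.039e-05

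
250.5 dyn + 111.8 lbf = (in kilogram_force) 50.71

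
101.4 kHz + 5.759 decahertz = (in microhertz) 1.015e+11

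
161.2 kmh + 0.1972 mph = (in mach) 0.1318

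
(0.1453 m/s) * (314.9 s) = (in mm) 4.575e+04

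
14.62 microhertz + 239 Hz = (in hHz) 2.39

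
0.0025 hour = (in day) 0.0001042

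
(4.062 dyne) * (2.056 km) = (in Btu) 7.916e-05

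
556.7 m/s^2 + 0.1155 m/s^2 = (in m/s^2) 556.8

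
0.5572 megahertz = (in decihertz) 5.572e+06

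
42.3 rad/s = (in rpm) 403.9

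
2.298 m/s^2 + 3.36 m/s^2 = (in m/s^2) 5.658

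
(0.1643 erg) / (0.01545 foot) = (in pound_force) 7.843e-07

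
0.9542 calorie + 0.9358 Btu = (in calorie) 236.9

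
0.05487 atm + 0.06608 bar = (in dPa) 1.217e+05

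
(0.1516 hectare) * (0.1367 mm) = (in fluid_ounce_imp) 7294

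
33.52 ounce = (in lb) 2.095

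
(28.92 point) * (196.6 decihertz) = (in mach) 0.0005891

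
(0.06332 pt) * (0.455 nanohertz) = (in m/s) 1.016e-14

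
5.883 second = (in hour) 0.001634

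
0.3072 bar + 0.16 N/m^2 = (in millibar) 307.2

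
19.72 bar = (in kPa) 1972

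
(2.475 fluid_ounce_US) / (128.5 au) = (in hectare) 3.808e-22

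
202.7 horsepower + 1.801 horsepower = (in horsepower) 204.5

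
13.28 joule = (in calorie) 3.174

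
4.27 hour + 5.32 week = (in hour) 898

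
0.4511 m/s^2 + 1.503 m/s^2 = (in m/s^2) 1.954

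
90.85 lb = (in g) 4.121e+04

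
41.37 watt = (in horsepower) 0.05548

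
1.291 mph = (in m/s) 0.5771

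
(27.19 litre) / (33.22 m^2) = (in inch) 0.03222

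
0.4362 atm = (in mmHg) 331.5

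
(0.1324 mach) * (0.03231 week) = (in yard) 9.634e+05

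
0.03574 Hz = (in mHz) 35.74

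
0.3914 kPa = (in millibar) 3.914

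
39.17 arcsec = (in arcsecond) 39.17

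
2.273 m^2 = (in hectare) 0.0002273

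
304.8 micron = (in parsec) 9.878e-21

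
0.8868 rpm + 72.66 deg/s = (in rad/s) 1.361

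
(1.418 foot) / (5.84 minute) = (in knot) 0.002398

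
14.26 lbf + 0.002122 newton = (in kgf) 6.468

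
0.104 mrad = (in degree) 0.005959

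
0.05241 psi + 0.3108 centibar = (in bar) 0.006722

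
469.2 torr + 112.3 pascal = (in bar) 0.6267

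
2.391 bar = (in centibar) 239.1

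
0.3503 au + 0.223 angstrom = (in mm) 5.24e+13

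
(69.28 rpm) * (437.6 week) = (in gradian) 1.222e+11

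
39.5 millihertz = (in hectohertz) 0.000395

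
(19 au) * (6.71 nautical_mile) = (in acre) 8.728e+12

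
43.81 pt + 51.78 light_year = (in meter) 4.899e+17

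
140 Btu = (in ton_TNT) 3.53e-05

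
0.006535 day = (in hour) 0.1568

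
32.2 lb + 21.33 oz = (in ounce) 536.5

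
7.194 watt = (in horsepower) 0.009647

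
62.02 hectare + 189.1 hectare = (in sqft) 2.703e+07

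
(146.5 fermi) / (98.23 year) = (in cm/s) 4.729e-21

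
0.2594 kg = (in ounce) 9.15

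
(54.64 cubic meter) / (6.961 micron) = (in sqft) 8.449e+07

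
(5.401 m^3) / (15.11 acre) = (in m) 8.833e-05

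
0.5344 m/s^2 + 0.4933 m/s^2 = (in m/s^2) 1.028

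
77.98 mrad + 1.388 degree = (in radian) 0.1022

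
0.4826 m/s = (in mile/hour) 1.08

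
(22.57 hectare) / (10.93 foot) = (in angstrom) 6.775e+14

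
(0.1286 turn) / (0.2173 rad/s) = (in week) 6.148e-06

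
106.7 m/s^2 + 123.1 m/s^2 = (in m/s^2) 229.8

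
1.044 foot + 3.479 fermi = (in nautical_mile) 0.0001718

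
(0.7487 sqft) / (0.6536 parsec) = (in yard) 3.772e-18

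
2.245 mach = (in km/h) 2752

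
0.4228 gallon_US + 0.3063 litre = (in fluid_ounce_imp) 67.11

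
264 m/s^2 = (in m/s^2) 264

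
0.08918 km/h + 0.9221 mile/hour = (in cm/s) 43.7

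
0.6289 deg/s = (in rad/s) 0.01098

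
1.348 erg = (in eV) 8.414e+11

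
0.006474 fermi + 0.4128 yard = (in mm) 377.5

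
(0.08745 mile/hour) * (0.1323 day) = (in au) 2.987e-09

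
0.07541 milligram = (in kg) 7.541e-08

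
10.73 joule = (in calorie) 2.565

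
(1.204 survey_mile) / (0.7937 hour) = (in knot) 1.318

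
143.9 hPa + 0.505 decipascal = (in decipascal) 1.439e+05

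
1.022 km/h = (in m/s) 0.2839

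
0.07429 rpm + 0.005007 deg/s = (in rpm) 0.07512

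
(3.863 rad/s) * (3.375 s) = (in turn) 2.075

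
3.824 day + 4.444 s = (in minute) 5507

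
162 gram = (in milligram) 1.62e+05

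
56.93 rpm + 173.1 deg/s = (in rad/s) 8.983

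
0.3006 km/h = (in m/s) 0.0835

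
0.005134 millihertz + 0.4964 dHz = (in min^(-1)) 2.979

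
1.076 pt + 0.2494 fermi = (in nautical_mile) 2.05e-07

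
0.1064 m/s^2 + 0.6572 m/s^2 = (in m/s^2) 0.7636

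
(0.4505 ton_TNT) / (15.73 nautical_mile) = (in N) 6.47e+04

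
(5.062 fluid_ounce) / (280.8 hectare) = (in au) 3.564e-22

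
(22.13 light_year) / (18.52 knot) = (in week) 3.633e+10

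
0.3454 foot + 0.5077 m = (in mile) 0.0003809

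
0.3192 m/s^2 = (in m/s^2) 0.3192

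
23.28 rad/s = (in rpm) 222.3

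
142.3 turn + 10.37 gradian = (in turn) 142.3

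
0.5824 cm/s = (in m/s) 0.005824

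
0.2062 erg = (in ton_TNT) 4.928e-18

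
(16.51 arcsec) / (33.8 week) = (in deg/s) 2.243e-10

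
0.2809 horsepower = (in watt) 209.5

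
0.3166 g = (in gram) 0.3166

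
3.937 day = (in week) 0.5624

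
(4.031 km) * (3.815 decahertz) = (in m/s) 1.538e+05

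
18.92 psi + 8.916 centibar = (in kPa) 139.4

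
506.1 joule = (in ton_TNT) 1.21e-07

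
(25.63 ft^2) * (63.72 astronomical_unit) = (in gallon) 5.996e+15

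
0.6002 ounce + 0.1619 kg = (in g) 178.9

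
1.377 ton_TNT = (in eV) 3.596e+28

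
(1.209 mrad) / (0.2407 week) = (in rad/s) 8.305e-09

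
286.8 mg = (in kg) 0.0002868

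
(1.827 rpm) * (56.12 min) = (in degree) 3.691e+04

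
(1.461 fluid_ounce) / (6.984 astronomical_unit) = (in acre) 1.022e-20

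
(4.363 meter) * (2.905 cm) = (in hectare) 1.267e-05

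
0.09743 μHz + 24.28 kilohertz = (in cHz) 2.428e+06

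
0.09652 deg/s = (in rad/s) 0.001685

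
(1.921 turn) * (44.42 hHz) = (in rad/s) 5.361e+04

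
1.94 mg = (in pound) 4.277e-06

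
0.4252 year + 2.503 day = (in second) 1.363e+07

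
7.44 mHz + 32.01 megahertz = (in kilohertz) 3.201e+04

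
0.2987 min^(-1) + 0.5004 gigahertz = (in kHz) 5.004e+05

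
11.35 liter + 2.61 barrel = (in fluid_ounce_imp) 1.5e+04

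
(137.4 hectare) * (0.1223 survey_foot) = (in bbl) 3.222e+05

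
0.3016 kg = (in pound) 0.6649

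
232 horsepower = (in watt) 1.73e+05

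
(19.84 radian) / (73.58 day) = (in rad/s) 3.121e-06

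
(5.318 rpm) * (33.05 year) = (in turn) 9.238e+07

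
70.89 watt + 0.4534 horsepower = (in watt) 409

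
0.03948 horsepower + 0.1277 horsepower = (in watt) 124.7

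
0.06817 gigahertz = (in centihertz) 6.817e+09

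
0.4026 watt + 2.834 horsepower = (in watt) 2114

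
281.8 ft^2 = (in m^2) 26.18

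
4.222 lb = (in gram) 1915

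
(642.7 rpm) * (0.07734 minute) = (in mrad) 3.123e+05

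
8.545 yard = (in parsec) 2.532e-16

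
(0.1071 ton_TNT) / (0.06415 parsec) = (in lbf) 5.089e-08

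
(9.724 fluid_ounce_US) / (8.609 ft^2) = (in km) 3.596e-07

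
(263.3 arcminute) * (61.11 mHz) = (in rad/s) 0.00468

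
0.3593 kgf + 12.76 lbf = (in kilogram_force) 6.147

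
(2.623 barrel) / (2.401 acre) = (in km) 4.292e-08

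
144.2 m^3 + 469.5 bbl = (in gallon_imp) 4.814e+04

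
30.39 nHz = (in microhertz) 0.03039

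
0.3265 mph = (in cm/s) 14.6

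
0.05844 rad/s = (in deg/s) 3.348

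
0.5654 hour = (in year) 6.454e-05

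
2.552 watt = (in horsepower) 0.003422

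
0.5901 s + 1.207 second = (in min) 0.02995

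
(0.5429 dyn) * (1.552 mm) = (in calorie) 2.014e-09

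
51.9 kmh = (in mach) 0.04234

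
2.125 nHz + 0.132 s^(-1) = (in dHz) 1.32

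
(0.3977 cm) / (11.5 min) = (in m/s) 5.764e-06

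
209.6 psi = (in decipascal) 1.445e+07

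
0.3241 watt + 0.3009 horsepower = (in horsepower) 0.3013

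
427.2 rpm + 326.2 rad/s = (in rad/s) 370.9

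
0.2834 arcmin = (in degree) 0.004723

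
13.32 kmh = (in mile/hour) 8.277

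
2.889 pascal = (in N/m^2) 2.889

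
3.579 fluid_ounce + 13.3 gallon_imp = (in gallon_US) 16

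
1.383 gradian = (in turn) 0.003458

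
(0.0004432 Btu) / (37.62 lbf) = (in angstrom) 2.794e+07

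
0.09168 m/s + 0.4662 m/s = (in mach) 0.001638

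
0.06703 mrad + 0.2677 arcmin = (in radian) 0.0001449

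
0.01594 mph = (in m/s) 0.007126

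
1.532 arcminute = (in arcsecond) 91.92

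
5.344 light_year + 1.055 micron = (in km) 5.056e+13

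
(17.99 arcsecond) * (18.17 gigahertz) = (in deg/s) 9.08e+07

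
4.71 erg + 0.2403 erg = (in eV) 3.09e+12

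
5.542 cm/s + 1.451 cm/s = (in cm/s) 6.993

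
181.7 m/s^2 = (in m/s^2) 181.7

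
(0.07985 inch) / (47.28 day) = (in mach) 1.458e-12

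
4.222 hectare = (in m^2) 4.222e+04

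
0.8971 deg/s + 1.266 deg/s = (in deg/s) 2.163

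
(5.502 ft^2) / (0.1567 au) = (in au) 1.458e-22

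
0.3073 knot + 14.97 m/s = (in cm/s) 1513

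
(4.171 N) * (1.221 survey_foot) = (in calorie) 0.371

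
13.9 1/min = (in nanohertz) 2.317e+08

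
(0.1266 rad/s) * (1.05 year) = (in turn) 6.672e+05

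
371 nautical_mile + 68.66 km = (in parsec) 2.449e-11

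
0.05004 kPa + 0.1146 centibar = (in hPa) 1.646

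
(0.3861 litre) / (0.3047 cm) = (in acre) 3.131e-05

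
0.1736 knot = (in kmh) 0.3215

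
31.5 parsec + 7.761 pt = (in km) 9.72e+14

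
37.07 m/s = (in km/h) 133.5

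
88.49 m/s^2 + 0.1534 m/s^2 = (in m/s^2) 88.64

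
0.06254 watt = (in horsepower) 8.387e-05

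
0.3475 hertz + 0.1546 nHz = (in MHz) 3.475e-07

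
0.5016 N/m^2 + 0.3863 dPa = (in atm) 5.332e-06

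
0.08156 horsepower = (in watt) 60.82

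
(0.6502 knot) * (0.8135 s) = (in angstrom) 2.721e+09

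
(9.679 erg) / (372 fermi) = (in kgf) 2.653e+05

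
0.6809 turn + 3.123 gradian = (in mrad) 4327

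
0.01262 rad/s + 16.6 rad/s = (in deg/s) 951.8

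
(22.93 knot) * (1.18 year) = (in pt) 1.244e+12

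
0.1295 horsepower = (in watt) 96.57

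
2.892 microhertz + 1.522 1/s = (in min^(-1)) 91.32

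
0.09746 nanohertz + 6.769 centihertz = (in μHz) 6.769e+04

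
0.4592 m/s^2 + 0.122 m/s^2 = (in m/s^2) 0.5812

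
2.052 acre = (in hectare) 0.8304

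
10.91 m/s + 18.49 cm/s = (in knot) 21.57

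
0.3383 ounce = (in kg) 0.009591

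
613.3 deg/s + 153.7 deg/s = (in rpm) 127.8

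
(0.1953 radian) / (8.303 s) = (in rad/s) 0.02352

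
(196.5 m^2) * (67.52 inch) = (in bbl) 2120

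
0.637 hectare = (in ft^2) 6.857e+04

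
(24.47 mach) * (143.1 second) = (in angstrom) 1.192e+16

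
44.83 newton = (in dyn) 4.483e+06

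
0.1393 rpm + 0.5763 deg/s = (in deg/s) 1.412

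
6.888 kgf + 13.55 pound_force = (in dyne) 1.278e+07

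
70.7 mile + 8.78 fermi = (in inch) 4.48e+06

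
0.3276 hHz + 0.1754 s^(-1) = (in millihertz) 3.294e+04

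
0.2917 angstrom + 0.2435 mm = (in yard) 0.0002663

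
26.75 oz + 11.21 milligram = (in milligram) 7.584e+05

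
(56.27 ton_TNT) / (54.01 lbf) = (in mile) 6.089e+05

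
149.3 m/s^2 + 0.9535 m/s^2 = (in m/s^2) 150.3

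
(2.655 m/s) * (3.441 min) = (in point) 1.554e+06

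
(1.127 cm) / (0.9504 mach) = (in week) 5.758e-11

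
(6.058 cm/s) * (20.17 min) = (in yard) 80.18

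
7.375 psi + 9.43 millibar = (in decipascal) 5.179e+05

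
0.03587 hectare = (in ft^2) 3861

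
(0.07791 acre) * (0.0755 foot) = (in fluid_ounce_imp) 2.554e+05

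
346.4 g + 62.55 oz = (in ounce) 74.77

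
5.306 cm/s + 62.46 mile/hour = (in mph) 62.58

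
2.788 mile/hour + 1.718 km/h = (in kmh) 6.205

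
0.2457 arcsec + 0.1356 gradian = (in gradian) 0.1357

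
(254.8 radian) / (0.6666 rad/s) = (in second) 382.2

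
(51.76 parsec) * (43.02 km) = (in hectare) 6.871e+18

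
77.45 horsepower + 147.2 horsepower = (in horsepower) 224.7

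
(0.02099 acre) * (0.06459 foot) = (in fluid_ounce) 5.655e+04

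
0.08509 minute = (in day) 5.909e-05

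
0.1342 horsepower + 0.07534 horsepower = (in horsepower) 0.2095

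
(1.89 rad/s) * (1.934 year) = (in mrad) 1.153e+11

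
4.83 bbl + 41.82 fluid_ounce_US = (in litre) 769.1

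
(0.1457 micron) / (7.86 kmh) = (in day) 7.724e-13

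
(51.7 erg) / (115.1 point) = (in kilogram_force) 1.298e-05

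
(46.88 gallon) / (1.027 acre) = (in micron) 42.7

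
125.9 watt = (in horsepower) 0.1688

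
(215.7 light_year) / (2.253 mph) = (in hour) 5.628e+14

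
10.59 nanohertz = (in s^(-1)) 1.059e-08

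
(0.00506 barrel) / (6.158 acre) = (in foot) 1.059e-07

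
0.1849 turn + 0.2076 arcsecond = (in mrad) 1162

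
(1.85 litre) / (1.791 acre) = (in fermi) 2.552e+08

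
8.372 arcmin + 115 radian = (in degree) 6589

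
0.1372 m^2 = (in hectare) 1.372e-05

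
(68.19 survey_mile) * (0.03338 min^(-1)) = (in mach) 0.1793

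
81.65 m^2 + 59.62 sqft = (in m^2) 87.19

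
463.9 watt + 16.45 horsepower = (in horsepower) 17.07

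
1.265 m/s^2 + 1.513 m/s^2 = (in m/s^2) 2.778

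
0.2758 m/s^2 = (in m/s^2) 0.2758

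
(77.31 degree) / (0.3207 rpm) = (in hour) 0.01116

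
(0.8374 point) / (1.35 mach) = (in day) 7.438e-12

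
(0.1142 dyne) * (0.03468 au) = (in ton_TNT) 1.416e-06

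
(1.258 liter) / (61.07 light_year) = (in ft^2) 2.344e-20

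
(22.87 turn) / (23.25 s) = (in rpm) 59.02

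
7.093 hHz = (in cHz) 7.093e+04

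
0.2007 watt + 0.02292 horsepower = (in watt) 17.29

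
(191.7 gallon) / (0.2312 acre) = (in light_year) 8.198e-20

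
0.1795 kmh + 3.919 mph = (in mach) 0.005292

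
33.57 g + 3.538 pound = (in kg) 1.638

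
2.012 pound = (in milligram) 9.126e+05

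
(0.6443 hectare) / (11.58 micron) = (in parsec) 1.803e-08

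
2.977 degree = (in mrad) 51.96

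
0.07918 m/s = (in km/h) 0.285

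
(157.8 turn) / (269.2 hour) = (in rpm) 0.00977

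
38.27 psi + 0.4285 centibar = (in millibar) 2643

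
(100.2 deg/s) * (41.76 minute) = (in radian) 4382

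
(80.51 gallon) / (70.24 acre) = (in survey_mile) 6.662e-10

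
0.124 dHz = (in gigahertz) 1.24e-11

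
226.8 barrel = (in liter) 3.606e+04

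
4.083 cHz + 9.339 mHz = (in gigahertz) 5.017e-11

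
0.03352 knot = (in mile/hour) 0.03857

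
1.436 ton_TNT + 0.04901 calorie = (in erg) 6.008e+16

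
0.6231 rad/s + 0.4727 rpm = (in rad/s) 0.6726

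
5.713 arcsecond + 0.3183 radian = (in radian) 0.3183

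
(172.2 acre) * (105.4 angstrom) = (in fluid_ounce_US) 248.4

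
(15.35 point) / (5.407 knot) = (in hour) 5.408e-07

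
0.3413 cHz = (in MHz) 3.413e-09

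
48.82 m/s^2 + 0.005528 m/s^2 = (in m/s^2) 48.83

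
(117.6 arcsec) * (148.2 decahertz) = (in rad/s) 0.8449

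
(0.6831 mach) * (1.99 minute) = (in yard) 3.037e+04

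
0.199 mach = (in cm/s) 6776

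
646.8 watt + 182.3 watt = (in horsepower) 1.112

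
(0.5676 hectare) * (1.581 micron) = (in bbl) 0.05644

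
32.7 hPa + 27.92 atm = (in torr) 2.124e+04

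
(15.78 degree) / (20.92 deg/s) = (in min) 0.01257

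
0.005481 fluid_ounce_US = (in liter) 0.0001621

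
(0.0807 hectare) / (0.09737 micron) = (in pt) 2.349e+13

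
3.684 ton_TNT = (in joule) 1.541e+10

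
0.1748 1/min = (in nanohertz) 2.913e+06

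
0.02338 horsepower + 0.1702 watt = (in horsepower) 0.02361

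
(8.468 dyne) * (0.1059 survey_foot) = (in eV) 1.706e+13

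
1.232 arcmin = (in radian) 0.0003584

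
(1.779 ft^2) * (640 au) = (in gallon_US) 4.18e+15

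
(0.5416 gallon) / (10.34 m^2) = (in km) 1.983e-07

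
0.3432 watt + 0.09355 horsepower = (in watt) 70.1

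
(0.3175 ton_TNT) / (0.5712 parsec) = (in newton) 7.537e-08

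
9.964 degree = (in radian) 0.1739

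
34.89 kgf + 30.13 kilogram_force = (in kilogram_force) 65.02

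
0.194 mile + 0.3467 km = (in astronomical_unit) 4.405e-09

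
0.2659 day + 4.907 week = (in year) 0.09484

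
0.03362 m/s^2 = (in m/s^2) 0.03362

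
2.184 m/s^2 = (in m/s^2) 2.184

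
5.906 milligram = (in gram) 0.005906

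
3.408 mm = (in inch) 0.1342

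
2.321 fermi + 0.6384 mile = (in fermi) 1.027e+18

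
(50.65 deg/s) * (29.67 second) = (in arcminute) 9.017e+04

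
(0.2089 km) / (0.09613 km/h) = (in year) 0.0002481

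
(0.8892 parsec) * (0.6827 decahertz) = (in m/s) 1.873e+17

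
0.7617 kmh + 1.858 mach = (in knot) 1230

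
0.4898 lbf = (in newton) 2.179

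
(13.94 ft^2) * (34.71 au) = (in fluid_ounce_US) 2.274e+17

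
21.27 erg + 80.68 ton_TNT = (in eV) 2.107e+30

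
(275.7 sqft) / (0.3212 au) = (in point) 1.511e-06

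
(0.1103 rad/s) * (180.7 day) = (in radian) 1.722e+06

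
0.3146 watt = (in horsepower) 0.0004219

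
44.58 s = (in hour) 0.01238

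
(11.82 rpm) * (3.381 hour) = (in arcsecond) 3.108e+09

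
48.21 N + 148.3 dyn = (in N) 48.21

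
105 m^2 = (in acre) 0.02595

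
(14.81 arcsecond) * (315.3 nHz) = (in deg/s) 1.297e-09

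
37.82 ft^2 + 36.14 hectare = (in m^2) 3.614e+05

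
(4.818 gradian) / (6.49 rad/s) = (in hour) 3.239e-06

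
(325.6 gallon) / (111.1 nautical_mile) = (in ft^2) 6.448e-05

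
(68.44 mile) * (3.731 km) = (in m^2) 4.109e+08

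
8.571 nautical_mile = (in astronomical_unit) 1.061e-07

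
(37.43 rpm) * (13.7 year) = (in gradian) 1.078e+11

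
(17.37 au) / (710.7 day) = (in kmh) 1.523e+05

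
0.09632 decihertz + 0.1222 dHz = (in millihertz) 21.85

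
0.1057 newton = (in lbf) 0.02376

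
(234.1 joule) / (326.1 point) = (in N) 2035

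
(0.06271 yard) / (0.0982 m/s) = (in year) 1.852e-08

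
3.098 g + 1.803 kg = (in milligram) 1.806e+06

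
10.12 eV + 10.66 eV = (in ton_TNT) 7.957e-28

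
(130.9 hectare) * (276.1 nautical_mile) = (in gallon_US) 1.768e+14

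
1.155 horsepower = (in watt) 861.3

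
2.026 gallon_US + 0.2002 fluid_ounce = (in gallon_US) 2.028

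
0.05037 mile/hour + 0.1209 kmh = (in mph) 0.1255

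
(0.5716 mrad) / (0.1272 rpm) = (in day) 4.967e-07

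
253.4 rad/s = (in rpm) 2420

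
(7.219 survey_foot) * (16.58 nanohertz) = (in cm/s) 3.648e-06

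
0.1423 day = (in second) 1.229e+04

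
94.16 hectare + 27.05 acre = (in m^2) 1.051e+06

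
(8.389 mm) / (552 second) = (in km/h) 5.471e-05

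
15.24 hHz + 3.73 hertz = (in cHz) 1.528e+05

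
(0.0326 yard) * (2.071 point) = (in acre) 5.382e-09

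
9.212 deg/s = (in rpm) 1.535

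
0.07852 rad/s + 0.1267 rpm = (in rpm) 0.8765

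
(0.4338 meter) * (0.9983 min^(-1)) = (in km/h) 0.02598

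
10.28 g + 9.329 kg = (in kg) 9.339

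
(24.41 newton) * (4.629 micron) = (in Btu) 1.071e-07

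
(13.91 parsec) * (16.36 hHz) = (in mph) 1.571e+21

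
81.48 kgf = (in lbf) 179.6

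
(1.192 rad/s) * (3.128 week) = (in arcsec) 4.651e+11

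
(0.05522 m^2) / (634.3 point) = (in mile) 0.0001533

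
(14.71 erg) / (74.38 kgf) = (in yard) 2.205e-09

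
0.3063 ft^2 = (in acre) 7.032e-06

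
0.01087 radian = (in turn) 0.00173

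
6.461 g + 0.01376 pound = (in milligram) 1.27e+04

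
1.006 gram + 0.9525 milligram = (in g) 1.007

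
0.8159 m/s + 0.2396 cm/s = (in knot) 1.591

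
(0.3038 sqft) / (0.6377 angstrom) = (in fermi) 4.426e+23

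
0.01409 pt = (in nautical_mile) 2.684e-09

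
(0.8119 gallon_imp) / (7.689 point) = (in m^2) 1.361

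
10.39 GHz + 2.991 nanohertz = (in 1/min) 6.234e+11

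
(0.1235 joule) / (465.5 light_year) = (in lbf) 6.304e-21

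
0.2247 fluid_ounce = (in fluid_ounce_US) 0.2247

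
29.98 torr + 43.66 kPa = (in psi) 6.912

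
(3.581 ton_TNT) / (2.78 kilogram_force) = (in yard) 6.01e+08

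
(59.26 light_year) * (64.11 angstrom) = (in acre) 8.882e+05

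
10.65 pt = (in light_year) 3.971e-19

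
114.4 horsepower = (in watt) 8.531e+04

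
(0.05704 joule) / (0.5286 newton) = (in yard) 0.118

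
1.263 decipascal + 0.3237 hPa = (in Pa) 32.5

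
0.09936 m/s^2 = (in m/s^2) 0.09936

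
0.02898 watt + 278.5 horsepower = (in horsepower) 278.5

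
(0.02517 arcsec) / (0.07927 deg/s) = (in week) 1.458e-10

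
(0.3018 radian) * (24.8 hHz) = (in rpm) 7147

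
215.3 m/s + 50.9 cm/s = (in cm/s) 2.158e+04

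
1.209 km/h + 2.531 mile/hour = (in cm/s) 146.7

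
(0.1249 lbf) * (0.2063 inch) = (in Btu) 2.759e-06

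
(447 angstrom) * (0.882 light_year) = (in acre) 9.217e+04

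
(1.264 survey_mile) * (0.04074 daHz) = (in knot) 1611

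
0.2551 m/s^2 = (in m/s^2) 0.2551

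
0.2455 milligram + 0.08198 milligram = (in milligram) 0.3275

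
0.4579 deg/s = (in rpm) 0.07632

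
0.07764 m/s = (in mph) 0.1737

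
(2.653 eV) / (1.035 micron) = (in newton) 4.107e-13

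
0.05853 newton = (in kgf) 0.005968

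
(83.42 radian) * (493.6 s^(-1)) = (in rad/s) 4.118e+04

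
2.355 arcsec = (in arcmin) 0.03925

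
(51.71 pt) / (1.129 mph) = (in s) 0.03614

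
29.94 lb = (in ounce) 479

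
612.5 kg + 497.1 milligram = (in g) 6.125e+05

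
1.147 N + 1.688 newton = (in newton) 2.835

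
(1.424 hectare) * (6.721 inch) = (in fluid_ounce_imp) 8.556e+07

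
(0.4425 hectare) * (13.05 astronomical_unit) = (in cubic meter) 8.639e+15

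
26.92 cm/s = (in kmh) 0.9691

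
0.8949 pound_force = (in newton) 3.981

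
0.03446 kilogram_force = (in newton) 0.3379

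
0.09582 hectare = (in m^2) 958.2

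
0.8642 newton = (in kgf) 0.08812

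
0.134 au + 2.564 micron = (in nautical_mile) 1.082e+07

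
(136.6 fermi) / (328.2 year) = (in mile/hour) 2.952e-23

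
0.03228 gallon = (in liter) 0.1222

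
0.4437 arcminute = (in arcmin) 0.4437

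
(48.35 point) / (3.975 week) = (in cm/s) 7.095e-07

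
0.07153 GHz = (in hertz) 7.153e+07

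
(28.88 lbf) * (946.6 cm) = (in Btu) 1.153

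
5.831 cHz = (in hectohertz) 0.0005831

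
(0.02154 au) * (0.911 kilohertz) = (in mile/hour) 6.567e+12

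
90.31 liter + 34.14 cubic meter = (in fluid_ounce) 1.157e+06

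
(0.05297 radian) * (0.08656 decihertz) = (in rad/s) 0.0004585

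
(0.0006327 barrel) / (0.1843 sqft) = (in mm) 5.875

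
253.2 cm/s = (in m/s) 2.532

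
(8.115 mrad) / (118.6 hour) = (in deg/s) 1.089e-06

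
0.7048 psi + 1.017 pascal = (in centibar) 4.86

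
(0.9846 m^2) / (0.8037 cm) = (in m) 122.5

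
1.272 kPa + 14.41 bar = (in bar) 14.42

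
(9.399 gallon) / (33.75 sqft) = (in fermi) 1.135e+13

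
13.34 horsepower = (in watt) 9948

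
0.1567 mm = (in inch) 0.006169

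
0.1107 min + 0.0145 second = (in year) 2.111e-07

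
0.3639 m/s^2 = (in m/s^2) 0.3639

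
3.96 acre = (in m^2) 1.603e+04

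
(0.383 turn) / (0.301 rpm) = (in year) 2.421e-06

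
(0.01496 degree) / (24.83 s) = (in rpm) 0.0001004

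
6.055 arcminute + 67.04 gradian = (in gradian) 67.15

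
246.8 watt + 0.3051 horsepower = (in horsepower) 0.6361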